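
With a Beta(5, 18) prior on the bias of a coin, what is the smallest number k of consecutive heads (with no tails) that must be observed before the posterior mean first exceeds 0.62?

After k heads and 0 tails the posterior is Beta(5+k, 18), with mean (5+k)/(5+18+k).
Set (5+k)/(23+k) > 0.62 and solve: k > (0.62·23 − 5)/(1 − 0.62) = 24.368.
The smallest integer exceeding 24.368 is 25.

k = 25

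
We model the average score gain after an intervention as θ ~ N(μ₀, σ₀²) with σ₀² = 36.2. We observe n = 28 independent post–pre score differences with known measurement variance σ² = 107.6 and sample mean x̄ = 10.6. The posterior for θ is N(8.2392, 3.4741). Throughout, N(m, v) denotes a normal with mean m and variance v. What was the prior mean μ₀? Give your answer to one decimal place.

μ₀ = -14.0

The posterior mean is a precision-weighted average: μ_n = (τ₀μ₀ + τ_data·x̄)/(τ₀+τ_data), with τ₀=1/σ₀² and τ_data=n/σ².
Here τ₀ = 1/36.2 = 0.027624 and τ_data = 28/107.6 = 0.260223, so τ_n = 0.287847.
Rearranging for μ₀: μ₀ = (μ_n·τ_n − τ_data·x̄)/τ₀ = (8.2392·0.287847 − 0.260223·10.6) / 0.027624 = -0.386735/0.027624 ≈ -14.0.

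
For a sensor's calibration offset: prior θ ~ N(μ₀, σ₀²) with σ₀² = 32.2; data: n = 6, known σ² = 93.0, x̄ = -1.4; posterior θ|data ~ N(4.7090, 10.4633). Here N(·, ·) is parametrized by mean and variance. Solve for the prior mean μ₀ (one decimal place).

The posterior mean is a precision-weighted average: μ_n = (τ₀μ₀ + τ_data·x̄)/(τ₀+τ_data), with τ₀=1/σ₀² and τ_data=n/σ².
Here τ₀ = 1/32.2 = 0.031056 and τ_data = 6/93.0 = 0.064516, so τ_n = 0.095572.
Rearranging for μ₀: μ₀ = (μ_n·τ_n − τ_data·x̄)/τ₀ = (4.7090·0.095572 − 0.064516·-1.4) / 0.031056 = 0.540371/0.031056 ≈ 17.4.

μ₀ = 17.4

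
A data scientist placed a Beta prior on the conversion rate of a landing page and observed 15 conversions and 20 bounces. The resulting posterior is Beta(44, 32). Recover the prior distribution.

Beta(29, 12)

Under Beta–binomial conjugacy the posterior parameters are (a+s, b+f).
Subtract the data counts: 44−15=29, 32−20=12.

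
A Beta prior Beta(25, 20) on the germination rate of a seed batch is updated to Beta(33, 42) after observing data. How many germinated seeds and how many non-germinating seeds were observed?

8 germinated seeds and 22 non-germinating seeds

Under Beta–binomial conjugacy the posterior parameters are (α+s, β+f).
So s = 33 − 25 = 8 and f = 42 − 20 = 22.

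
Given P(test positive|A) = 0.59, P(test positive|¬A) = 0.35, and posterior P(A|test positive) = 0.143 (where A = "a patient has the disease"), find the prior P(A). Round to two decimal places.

In odds form, posterior odds = prior odds × likelihood ratio, so prior odds = posterior odds ÷ LR.
Posterior odds = 0.143/(1−0.143) = 0.1669. LR = 0.59/0.35 = 1.6857.
Prior odds = 0.1669/1.6857 = 0.0990, so P(A) = 0.0990/(1+0.0990) ≈ 0.09.

P(A) = 0.09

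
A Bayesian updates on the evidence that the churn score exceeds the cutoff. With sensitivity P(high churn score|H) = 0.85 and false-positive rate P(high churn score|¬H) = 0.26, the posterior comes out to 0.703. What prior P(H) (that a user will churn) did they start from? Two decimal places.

In odds form, posterior odds = prior odds × likelihood ratio, so prior odds = posterior odds ÷ LR.
Posterior odds = 0.703/(1−0.703) = 2.3670. LR = 0.85/0.26 = 3.2692.
Prior odds = 2.3670/3.2692 = 0.7240, so P(H) = 0.7240/(1+0.7240) ≈ 0.42.

P(H) = 0.42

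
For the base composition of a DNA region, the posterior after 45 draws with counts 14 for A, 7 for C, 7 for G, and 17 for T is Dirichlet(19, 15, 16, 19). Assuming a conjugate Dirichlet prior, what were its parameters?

For a Dirichlet(α) prior with multinomial counts c, the posterior is Dirichlet(α + c) componentwise.
Subtract each count from the matching posterior parameter: 19−14=5, 15−7=8, 16−7=9, 19−17=2.

Dirichlet(5, 8, 9, 2)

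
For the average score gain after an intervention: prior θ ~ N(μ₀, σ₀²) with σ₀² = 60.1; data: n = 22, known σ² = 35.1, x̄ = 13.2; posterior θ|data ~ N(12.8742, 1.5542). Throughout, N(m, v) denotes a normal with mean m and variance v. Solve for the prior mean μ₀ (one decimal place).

With known observation variance, the Normal–Normal posterior has precision τ_n = τ₀ + n/σ² and mean μ_n = (τ₀μ₀ + (n/σ²)x̄)/τ_n.
Here τ₀ = 1/60.1 = 0.016639 and τ_data = 22/35.1 = 0.626781, so τ_n = 0.643420.
Rearranging for μ₀: μ₀ = (μ_n·τ_n − τ_data·x̄)/τ₀ = (12.8742·0.643420 − 0.626781·13.2) / 0.016639 = 0.010009/0.016639 ≈ 0.6.

μ₀ = 0.6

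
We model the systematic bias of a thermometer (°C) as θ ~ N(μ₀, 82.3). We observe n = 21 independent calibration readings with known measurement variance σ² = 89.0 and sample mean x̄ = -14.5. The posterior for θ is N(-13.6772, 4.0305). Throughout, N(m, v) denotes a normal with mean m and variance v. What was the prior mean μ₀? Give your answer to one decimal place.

The posterior mean is a precision-weighted average: μ_n = (τ₀μ₀ + τ_data·x̄)/(τ₀+τ_data), with τ₀=1/σ₀² and τ_data=n/σ².
Here τ₀ = 1/82.3 = 0.012151 and τ_data = 21/89.0 = 0.235955, so τ_n = 0.248106.
Rearranging for μ₀: μ₀ = (μ_n·τ_n − τ_data·x̄)/τ₀ = (-13.6772·0.248106 − 0.235955·-14.5) / 0.012151 = 0.027952/0.012151 ≈ 2.3.

μ₀ = 2.3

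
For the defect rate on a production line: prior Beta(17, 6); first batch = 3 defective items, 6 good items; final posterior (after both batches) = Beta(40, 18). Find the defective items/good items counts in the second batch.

Sequential conjugate updates are equivalent to a single update on the pooled data, so total successes = posterior α − prior α and total failures = posterior β − prior β.
Total across both batches: 40−17=23 defective items, 18−6=12 good items.
Subtract the first batch: 23−3=20 defective items and 12−6=6 good items.

20 defective items and 6 good items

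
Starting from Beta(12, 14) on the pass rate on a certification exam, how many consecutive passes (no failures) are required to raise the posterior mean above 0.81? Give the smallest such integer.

k = 48

After k passes and 0 failures the posterior is Beta(12+k, 14), with mean (12+k)/(12+14+k).
Set (12+k)/(26+k) > 0.81 and solve: k > (0.81·26 − 12)/(1 − 0.81) = 47.684.
The smallest integer exceeding 47.684 is 48.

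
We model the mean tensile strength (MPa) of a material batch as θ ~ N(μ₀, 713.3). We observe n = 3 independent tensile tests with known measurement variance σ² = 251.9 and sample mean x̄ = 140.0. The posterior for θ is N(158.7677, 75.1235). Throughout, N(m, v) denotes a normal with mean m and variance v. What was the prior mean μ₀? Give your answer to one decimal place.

μ₀ = 318.2

With known observation variance, the Normal–Normal posterior has precision τ_n = τ₀ + n/σ² and mean μ_n = (τ₀μ₀ + (n/σ²)x̄)/τ_n.
Here τ₀ = 1/713.3 = 0.001402 and τ_data = 3/251.9 = 0.011909, so τ_n = 0.013311.
Rearranging for μ₀: μ₀ = (μ_n·τ_n − τ_data·x̄)/τ₀ = (158.7677·0.013311 − 0.011909·140.0) / 0.001402 = 0.446097/0.001402 ≈ 318.2.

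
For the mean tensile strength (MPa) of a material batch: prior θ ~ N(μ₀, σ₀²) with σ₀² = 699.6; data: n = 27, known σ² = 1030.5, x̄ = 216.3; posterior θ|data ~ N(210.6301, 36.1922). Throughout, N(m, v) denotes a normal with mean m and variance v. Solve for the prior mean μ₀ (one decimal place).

μ₀ = 106.7

The posterior mean is a precision-weighted average: μ_n = (τ₀μ₀ + τ_data·x̄)/(τ₀+τ_data), with τ₀=1/σ₀² and τ_data=n/σ².
Here τ₀ = 1/699.6 = 0.001429 and τ_data = 27/1030.5 = 0.026201, so τ_n = 0.027630.
Rearranging for μ₀: μ₀ = (μ_n·τ_n − τ_data·x̄)/τ₀ = (210.6301·0.027630 − 0.026201·216.3) / 0.001429 = 0.152433/0.001429 ≈ 106.7.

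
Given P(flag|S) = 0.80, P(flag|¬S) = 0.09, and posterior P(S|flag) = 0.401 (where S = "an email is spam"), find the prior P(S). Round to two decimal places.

In odds form, posterior odds = prior odds × likelihood ratio, so prior odds = posterior odds ÷ LR.
Posterior odds = 0.401/(1−0.401) = 0.6694. LR = 0.80/0.09 = 8.8889.
Prior odds = 0.6694/8.8889 = 0.0753, so P(S) = 0.0753/(1+0.0753) ≈ 0.07.

P(S) = 0.07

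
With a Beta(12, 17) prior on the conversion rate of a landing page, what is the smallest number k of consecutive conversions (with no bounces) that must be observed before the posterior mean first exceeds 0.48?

k = 4

After k conversions and 0 bounces the posterior is Beta(12+k, 17), with mean (12+k)/(12+17+k).
Set (12+k)/(29+k) > 0.48 and solve: k > (0.48·29 − 12)/(1 − 0.48) = 3.692.
The smallest integer exceeding 3.692 is 4, and checking k=4: (16)/(33) = 0.4848 > 0.48.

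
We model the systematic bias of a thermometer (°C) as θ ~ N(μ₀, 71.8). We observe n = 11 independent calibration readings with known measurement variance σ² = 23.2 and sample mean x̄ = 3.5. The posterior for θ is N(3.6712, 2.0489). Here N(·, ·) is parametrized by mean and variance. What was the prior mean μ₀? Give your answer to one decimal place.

μ₀ = 9.5

The posterior mean is a precision-weighted average: μ_n = (τ₀μ₀ + τ_data·x̄)/(τ₀+τ_data), with τ₀=1/σ₀² and τ_data=n/σ².
Here τ₀ = 1/71.8 = 0.013928 and τ_data = 11/23.2 = 0.474138, so τ_n = 0.488066.
Rearranging for μ₀: μ₀ = (μ_n·τ_n − τ_data·x̄)/τ₀ = (3.6712·0.488066 − 0.474138·3.5) / 0.013928 = 0.132305/0.013928 ≈ 9.5.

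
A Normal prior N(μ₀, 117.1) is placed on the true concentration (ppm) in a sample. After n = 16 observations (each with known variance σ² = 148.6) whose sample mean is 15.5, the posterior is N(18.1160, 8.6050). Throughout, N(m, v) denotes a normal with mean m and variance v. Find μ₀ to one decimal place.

μ₀ = 51.1

The posterior mean is a precision-weighted average: μ_n = (τ₀μ₀ + τ_data·x̄)/(τ₀+τ_data), with τ₀=1/σ₀² and τ_data=n/σ².
Here τ₀ = 1/117.1 = 0.008540 and τ_data = 16/148.6 = 0.107672, so τ_n = 0.116212.
Rearranging for μ₀: μ₀ = (μ_n·τ_n − τ_data·x̄)/τ₀ = (18.1160·0.116212 − 0.107672·15.5) / 0.008540 = 0.436381/0.008540 ≈ 51.1.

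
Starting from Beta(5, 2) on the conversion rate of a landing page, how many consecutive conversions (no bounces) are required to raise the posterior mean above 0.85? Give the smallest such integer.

After k conversions and 0 bounces the posterior is Beta(5+k, 2), with mean (5+k)/(5+2+k).
Set (5+k)/(7+k) > 0.85 and solve: k > (0.85·7 − 5)/(1 − 0.85) = 6.333.
The smallest integer exceeding 6.333 is 7, and checking k=7: (12)/(14) = 0.8571 > 0.85.

k = 7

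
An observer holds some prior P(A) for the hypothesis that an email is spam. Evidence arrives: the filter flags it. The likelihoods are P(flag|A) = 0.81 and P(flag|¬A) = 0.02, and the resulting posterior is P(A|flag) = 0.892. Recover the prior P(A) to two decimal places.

In odds form, posterior odds = prior odds × likelihood ratio, so prior odds = posterior odds ÷ LR.
Posterior odds = 0.892/(1−0.892) = 8.2593. LR = 0.81/0.02 = 40.5000.
Prior odds = 8.2593/40.5000 = 0.2039, so P(A) = 0.2039/(1+0.2039) ≈ 0.17.

P(A) = 0.17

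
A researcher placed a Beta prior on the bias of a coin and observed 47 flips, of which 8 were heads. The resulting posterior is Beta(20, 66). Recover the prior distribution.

Beta(12, 27)

Beta is conjugate to the binomial likelihood: posterior = Beta(α+s, β+f).
Subtract the data counts: 20−8=12, 66−39=27.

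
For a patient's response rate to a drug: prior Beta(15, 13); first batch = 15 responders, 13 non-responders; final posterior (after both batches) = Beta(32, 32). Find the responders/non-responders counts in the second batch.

Sequential conjugate updates are equivalent to a single update on the pooled data, so total successes = posterior α − prior α and total failures = posterior β − prior β.
Total across both batches: 32−15=17 responders, 32−13=19 non-responders.
Subtract the first batch: 17−15=2 responders and 19−13=6 non-responders.

2 responders and 6 non-responders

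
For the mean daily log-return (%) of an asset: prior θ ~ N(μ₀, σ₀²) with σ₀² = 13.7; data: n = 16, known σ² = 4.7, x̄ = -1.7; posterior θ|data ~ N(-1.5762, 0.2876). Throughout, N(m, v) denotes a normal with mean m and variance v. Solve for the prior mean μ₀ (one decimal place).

With known observation variance, the Normal–Normal posterior has precision τ_n = τ₀ + n/σ² and mean μ_n = (τ₀μ₀ + (n/σ²)x̄)/τ_n.
Here τ₀ = 1/13.7 = 0.072993 and τ_data = 16/4.7 = 3.404255, so τ_n = 3.477248.
Rearranging for μ₀: μ₀ = (μ_n·τ_n − τ_data·x̄)/τ₀ = (-1.5762·3.477248 − 3.404255·-1.7) / 0.072993 = 0.306395/0.072993 ≈ 4.2.

μ₀ = 4.2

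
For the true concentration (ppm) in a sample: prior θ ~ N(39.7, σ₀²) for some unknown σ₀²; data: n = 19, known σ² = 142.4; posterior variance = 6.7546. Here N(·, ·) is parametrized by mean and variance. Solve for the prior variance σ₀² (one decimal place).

Posterior precision equals prior precision plus data precision: 1/σ_n² = 1/σ₀² + n/σ².
So 1/σ₀² = 1/6.7546 − 19/142.4 = 0.148047 − 0.133427 = 0.014620.
Hence σ₀² = 1/0.014620 ≈ 68.4.

σ₀² = 68.4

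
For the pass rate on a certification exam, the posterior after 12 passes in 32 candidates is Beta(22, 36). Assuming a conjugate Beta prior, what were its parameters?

Beta(10, 16)

Beta is conjugate to the binomial likelihood: posterior = Beta(a+s, b+f).
Subtract the data counts: 22−12=10, 36−20=16.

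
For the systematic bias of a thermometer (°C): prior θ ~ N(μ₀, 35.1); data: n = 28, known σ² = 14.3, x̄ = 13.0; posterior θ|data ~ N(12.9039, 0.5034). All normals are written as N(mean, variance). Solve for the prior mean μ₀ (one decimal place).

μ₀ = 6.3

The posterior mean is a precision-weighted average: μ_n = (τ₀μ₀ + τ_data·x̄)/(τ₀+τ_data), with τ₀=1/σ₀² and τ_data=n/σ².
Here τ₀ = 1/35.1 = 0.028490 and τ_data = 28/14.3 = 1.958042, so τ_n = 1.986532.
Rearranging for μ₀: μ₀ = (μ_n·τ_n − τ_data·x̄)/τ₀ = (12.9039·1.986532 − 1.958042·13.0) / 0.028490 = 0.179464/0.028490 ≈ 6.3.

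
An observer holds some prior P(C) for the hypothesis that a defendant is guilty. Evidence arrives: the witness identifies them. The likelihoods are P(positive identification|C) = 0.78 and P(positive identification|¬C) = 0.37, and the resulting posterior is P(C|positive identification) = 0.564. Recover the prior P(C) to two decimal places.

P(C) = 0.38

Bayes' rule in odds form gives O(C|E) = O(C)·[P(E|C)/P(E|¬C)], hence O(C) = O(C|E)/LR.
Posterior odds = 0.564/(1−0.564) = 1.2936. LR = 0.78/0.37 = 2.1081.
Prior odds = 1.2936/2.1081 = 0.6136, so P(C) = 0.6136/(1+0.6136) ≈ 0.38.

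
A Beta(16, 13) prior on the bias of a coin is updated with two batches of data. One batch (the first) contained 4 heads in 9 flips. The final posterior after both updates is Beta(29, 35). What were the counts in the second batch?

Because Beta–binomial updating is additive in the counts, the combined data contributed (α_post−α_prior, β_post−β_prior) successes and failures.
Total across both batches: 29−16=13 heads, 35−13=22 tails.
Subtract the first batch: 13−4=9 heads and 22−5=17 tails.

9 heads and 17 tails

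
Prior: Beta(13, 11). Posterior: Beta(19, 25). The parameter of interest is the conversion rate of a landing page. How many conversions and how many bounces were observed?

6 conversions and 14 bounces

Beta is conjugate to the binomial likelihood: posterior = Beta(α+s, β+f).
So s = 19 − 13 = 6 and f = 25 − 11 = 14.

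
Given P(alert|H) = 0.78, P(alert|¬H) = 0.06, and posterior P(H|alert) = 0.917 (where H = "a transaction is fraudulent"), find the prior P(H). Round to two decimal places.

P(H) = 0.46

In odds form, posterior odds = prior odds × likelihood ratio, so prior odds = posterior odds ÷ LR.
Posterior odds = 0.917/(1−0.917) = 11.0482. LR = 0.78/0.06 = 13.0000.
Prior odds = 11.0482/13.0000 = 0.8499, so P(H) = 0.8499/(1+0.8499) ≈ 0.46.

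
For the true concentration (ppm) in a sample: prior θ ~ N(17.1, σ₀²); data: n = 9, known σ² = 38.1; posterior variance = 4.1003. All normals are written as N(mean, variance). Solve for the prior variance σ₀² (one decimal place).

σ₀² = 130.5

For the Normal–Normal model with known σ², precisions add: τ_n = τ₀ + n/σ².
So 1/σ₀² = 1/4.1003 − 9/38.1 = 0.243885 − 0.236220 = 0.007665.
Hence σ₀² = 1/0.007665 ≈ 130.5.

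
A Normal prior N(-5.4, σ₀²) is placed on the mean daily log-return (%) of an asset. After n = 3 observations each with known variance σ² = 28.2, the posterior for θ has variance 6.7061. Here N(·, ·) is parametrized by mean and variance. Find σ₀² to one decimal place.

σ₀² = 23.4

Posterior precision equals prior precision plus data precision: 1/σ_n² = 1/σ₀² + n/σ².
So 1/σ₀² = 1/6.7061 − 3/28.2 = 0.149118 − 0.106383 = 0.042735.
Hence σ₀² = 1/0.042735 ≈ 23.4.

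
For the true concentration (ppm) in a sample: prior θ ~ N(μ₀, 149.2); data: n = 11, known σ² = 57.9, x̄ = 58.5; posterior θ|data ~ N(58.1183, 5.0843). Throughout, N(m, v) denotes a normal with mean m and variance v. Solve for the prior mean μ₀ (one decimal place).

With known observation variance, the Normal–Normal posterior has precision τ_n = τ₀ + n/σ² and mean μ_n = (τ₀μ₀ + (n/σ²)x̄)/τ_n.
Here τ₀ = 1/149.2 = 0.006702 and τ_data = 11/57.9 = 0.189983, so τ_n = 0.196685.
Rearranging for μ₀: μ₀ = (μ_n·τ_n − τ_data·x̄)/τ₀ = (58.1183·0.196685 − 0.189983·58.5) / 0.006702 = 0.316992/0.006702 ≈ 47.3.

μ₀ = 47.3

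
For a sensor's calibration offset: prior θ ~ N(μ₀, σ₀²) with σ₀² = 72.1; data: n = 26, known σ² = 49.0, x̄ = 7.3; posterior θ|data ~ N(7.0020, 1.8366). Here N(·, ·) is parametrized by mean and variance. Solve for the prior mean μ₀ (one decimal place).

The posterior mean is a precision-weighted average: μ_n = (τ₀μ₀ + τ_data·x̄)/(τ₀+τ_data), with τ₀=1/σ₀² and τ_data=n/σ².
Here τ₀ = 1/72.1 = 0.013870 and τ_data = 26/49.0 = 0.530612, so τ_n = 0.544482.
Rearranging for μ₀: μ₀ = (μ_n·τ_n − τ_data·x̄)/τ₀ = (7.0020·0.544482 − 0.530612·7.3) / 0.013870 = -0.061005/0.013870 ≈ -4.4.

μ₀ = -4.4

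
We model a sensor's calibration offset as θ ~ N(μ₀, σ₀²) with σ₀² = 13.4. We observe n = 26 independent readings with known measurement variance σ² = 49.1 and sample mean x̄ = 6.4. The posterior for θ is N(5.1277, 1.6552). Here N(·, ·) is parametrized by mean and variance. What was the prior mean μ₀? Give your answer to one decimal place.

μ₀ = -3.9

With known observation variance, the Normal–Normal posterior has precision τ_n = τ₀ + n/σ² and mean μ_n = (τ₀μ₀ + (n/σ²)x̄)/τ_n.
Here τ₀ = 1/13.4 = 0.074627 and τ_data = 26/49.1 = 0.529532, so τ_n = 0.604159.
Rearranging for μ₀: μ₀ = (μ_n·τ_n − τ_data·x̄)/τ₀ = (5.1277·0.604159 − 0.529532·6.4) / 0.074627 = -0.291059/0.074627 ≈ -3.9.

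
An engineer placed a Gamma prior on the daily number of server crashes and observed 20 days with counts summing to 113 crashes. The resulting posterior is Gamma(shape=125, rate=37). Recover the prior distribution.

Gamma(shape=12, rate=17)

A Gamma(α, β) prior (rate parametrization) on a Poisson rate with n observations summing to S gives posterior Gamma(α+S, β+n).
So α = 125 − 113 = 12 and β = 37 − 20 = 17.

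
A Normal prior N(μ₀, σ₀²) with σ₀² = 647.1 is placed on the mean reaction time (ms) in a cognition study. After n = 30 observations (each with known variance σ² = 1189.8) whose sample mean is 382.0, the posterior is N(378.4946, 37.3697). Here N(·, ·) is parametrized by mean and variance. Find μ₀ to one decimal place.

With known observation variance, the Normal–Normal posterior has precision τ_n = τ₀ + n/σ² and mean μ_n = (τ₀μ₀ + (n/σ²)x̄)/τ_n.
Here τ₀ = 1/647.1 = 0.001545 and τ_data = 30/1189.8 = 0.025214, so τ_n = 0.026759.
Rearranging for μ₀: μ₀ = (μ_n·τ_n − τ_data·x̄)/τ₀ = (378.4946·0.026759 − 0.025214·382.0) / 0.001545 = 0.496389/0.001545 ≈ 321.3.

μ₀ = 321.3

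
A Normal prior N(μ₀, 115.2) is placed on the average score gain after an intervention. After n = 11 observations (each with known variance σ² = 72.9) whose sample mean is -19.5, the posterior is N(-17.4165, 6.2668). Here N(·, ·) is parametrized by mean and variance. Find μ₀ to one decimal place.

μ₀ = 18.8

With known observation variance, the Normal–Normal posterior has precision τ_n = τ₀ + n/σ² and mean μ_n = (τ₀μ₀ + (n/σ²)x̄)/τ_n.
Here τ₀ = 1/115.2 = 0.008681 and τ_data = 11/72.9 = 0.150892, so τ_n = 0.159573.
Rearranging for μ₀: μ₀ = (μ_n·τ_n − τ_data·x̄)/τ₀ = (-17.4165·0.159573 − 0.150892·-19.5) / 0.008681 = 0.163191/0.008681 ≈ 18.8.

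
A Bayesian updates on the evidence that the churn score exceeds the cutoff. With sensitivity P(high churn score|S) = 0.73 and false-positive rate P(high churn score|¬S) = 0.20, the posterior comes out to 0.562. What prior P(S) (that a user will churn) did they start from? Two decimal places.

In odds form, posterior odds = prior odds × likelihood ratio, so prior odds = posterior odds ÷ LR.
Posterior odds = 0.562/(1−0.562) = 1.2831. LR = 0.73/0.20 = 3.6500.
Prior odds = 1.2831/3.6500 = 0.3515, so P(S) = 0.3515/(1+0.3515) ≈ 0.26.

P(S) = 0.26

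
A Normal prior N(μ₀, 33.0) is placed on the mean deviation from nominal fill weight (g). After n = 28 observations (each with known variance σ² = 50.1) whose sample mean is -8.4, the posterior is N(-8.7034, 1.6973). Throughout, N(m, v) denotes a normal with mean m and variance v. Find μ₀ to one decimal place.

The posterior mean is a precision-weighted average: μ_n = (τ₀μ₀ + τ_data·x̄)/(τ₀+τ_data), with τ₀=1/σ₀² and τ_data=n/σ².
Here τ₀ = 1/33.0 = 0.030303 and τ_data = 28/50.1 = 0.558882, so τ_n = 0.589185.
Rearranging for μ₀: μ₀ = (μ_n·τ_n − τ_data·x̄)/τ₀ = (-8.7034·0.589185 − 0.558882·-8.4) / 0.030303 = -0.433304/0.030303 ≈ -14.3.

μ₀ = -14.3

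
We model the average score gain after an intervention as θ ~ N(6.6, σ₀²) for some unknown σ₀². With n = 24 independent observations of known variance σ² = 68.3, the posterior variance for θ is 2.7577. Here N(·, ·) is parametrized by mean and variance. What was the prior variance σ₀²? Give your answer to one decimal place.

For the Normal–Normal model with known σ², precisions add: τ_n = τ₀ + n/σ².
So 1/σ₀² = 1/2.7577 − 24/68.3 = 0.362621 − 0.351391 = 0.011230.
Hence σ₀² = 1/0.011230 ≈ 89.0.

σ₀² = 89.0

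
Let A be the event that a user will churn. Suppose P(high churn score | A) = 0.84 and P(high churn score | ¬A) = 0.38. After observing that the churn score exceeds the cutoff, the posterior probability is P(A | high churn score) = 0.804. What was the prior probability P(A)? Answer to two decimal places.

Bayes' rule in odds form gives O(A|E) = O(A)·[P(E|A)/P(E|¬A)], hence O(A) = O(A|E)/LR.
Posterior odds = 0.804/(1−0.804) = 4.1020. LR = 0.84/0.38 = 2.2105.
Prior odds = 4.1020/2.2105 = 1.8557, so P(A) = 1.8557/(1+1.8557) ≈ 0.65.

P(A) = 0.65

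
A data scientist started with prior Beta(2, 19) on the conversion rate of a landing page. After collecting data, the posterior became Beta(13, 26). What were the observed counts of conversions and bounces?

11 conversions and 7 bounces

Under Beta–binomial conjugacy the posterior parameters are (α+s, β+f).
So s = 13 − 2 = 11 and f = 26 − 19 = 7.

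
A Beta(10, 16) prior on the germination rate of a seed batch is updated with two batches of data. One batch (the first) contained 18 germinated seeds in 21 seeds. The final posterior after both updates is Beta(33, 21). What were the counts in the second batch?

5 germinated seeds and 2 non-germinating seeds

Sequential conjugate updates are equivalent to a single update on the pooled data, so total successes = posterior α − prior α and total failures = posterior β − prior β.
Total across both batches: 33−10=23 germinated seeds, 21−16=5 non-germinating seeds.
Subtract the first batch: 23−18=5 germinated seeds and 5−3=2 non-germinating seeds.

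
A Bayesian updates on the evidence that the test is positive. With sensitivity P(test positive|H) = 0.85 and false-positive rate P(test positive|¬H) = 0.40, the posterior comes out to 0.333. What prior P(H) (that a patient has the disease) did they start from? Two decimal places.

P(H) = 0.19

Bayes' rule in odds form gives O(H|E) = O(H)·[P(E|H)/P(E|¬H)], hence O(H) = O(H|E)/LR.
Posterior odds = 0.333/(1−0.333) = 0.4993. LR = 0.85/0.40 = 2.1250.
Prior odds = 0.4993/2.1250 = 0.2350, so P(H) = 0.2350/(1+0.2350) ≈ 0.19.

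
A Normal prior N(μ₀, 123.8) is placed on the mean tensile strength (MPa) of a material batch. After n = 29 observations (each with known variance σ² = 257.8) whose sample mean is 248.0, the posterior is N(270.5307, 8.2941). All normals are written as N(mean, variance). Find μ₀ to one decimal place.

μ₀ = 584.3

The posterior mean is a precision-weighted average: μ_n = (τ₀μ₀ + τ_data·x̄)/(τ₀+τ_data), with τ₀=1/σ₀² and τ_data=n/σ².
Here τ₀ = 1/123.8 = 0.008078 and τ_data = 29/257.8 = 0.112490, so τ_n = 0.120568.
Rearranging for μ₀: μ₀ = (μ_n·τ_n − τ_data·x̄)/τ₀ = (270.5307·0.120568 − 0.112490·248.0) / 0.008078 = 4.719825/0.008078 ≈ 584.3.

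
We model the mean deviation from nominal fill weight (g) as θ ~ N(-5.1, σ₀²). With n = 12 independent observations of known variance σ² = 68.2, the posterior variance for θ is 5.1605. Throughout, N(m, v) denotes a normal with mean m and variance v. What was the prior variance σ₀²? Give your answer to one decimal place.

For the Normal–Normal model with known σ², precisions add: τ_n = τ₀ + n/σ².
So 1/σ₀² = 1/5.1605 − 12/68.2 = 0.193780 − 0.175953 = 0.017827.
Hence σ₀² = 1/0.017827 ≈ 56.1.

σ₀² = 56.1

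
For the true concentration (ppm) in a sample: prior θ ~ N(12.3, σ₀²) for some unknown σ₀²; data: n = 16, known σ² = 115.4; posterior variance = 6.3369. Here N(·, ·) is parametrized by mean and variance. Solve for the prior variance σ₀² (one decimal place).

Posterior precision equals prior precision plus data precision: 1/σ_n² = 1/σ₀² + n/σ².
So 1/σ₀² = 1/6.3369 − 16/115.4 = 0.157806 − 0.138648 = 0.019158.
Hence σ₀² = 1/0.019158 ≈ 52.2.

σ₀² = 52.2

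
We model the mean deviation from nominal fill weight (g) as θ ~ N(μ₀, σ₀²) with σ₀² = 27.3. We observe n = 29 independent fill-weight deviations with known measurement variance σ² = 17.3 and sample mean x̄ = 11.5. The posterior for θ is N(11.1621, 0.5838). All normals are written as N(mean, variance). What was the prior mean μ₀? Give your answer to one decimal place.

The posterior mean is a precision-weighted average: μ_n = (τ₀μ₀ + τ_data·x̄)/(τ₀+τ_data), with τ₀=1/σ₀² and τ_data=n/σ².
Here τ₀ = 1/27.3 = 0.036630 and τ_data = 29/17.3 = 1.676301, so τ_n = 1.712931.
Rearranging for μ₀: μ₀ = (μ_n·τ_n − τ_data·x̄)/τ₀ = (11.1621·1.712931 − 1.676301·11.5) / 0.036630 = -0.157554/0.036630 ≈ -4.3.

μ₀ = -4.3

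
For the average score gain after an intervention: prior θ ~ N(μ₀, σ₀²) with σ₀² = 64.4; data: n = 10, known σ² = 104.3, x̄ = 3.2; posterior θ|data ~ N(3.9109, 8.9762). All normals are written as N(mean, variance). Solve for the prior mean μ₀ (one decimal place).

The posterior mean is a precision-weighted average: μ_n = (τ₀μ₀ + τ_data·x̄)/(τ₀+τ_data), with τ₀=1/σ₀² and τ_data=n/σ².
Here τ₀ = 1/64.4 = 0.015528 and τ_data = 10/104.3 = 0.095877, so τ_n = 0.111405.
Rearranging for μ₀: μ₀ = (μ_n·τ_n − τ_data·x̄)/τ₀ = (3.9109·0.111405 − 0.095877·3.2) / 0.015528 = 0.128887/0.015528 ≈ 8.3.

μ₀ = 8.3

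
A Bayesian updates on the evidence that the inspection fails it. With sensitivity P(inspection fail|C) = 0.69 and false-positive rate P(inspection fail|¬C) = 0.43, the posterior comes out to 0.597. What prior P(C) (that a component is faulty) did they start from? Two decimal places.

P(C) = 0.48

In odds form, posterior odds = prior odds × likelihood ratio, so prior odds = posterior odds ÷ LR.
Posterior odds = 0.597/(1−0.597) = 1.4814. LR = 0.69/0.43 = 1.6047.
Prior odds = 1.4814/1.6047 = 0.9232, so P(C) = 0.9232/(1+0.9232) ≈ 0.48.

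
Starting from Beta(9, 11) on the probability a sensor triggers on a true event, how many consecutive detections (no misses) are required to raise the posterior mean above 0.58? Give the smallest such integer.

After k detections and 0 misses the posterior is Beta(9+k, 11), with mean (9+k)/(9+11+k).
Set (9+k)/(20+k) > 0.58 and solve: k > (0.58·20 − 9)/(1 − 0.58) = 6.190.
The smallest integer exceeding 6.190 is 7, and checking k=7: (16)/(27) = 0.5926 > 0.58.

k = 7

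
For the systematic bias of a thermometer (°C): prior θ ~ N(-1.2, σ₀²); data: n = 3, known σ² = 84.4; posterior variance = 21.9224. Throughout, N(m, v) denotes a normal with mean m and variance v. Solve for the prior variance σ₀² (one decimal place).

For the Normal–Normal model with known σ², precisions add: τ_n = τ₀ + n/σ².
So 1/σ₀² = 1/21.9224 − 3/84.4 = 0.045615 − 0.035545 = 0.010070.
Hence σ₀² = 1/0.010070 ≈ 99.3.

σ₀² = 99.3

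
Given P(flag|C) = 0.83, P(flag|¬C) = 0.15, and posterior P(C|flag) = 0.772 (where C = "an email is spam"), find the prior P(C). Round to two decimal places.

In odds form, posterior odds = prior odds × likelihood ratio, so prior odds = posterior odds ÷ LR.
Posterior odds = 0.772/(1−0.772) = 3.3860. LR = 0.83/0.15 = 5.5333.
Prior odds = 3.3860/5.5333 = 0.6119, so P(C) = 0.6119/(1+0.6119) ≈ 0.38.

P(C) = 0.38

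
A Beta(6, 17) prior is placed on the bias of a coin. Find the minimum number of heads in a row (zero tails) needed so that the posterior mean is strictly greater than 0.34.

After k heads and 0 tails the posterior is Beta(6+k, 17), with mean (6+k)/(6+17+k).
Set (6+k)/(23+k) > 0.34 and solve: k > (0.34·23 − 6)/(1 − 0.34) = 2.758.
The smallest integer exceeding 2.758 is 3, and checking k=3: (9)/(26) = 0.3462 > 0.34.

k = 3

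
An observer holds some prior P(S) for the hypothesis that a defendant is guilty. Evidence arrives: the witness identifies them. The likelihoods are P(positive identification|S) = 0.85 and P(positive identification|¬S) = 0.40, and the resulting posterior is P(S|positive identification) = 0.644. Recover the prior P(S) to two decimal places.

Bayes' rule in odds form gives O(S|E) = O(S)·[P(E|S)/P(E|¬S)], hence O(S) = O(S|E)/LR.
Posterior odds = 0.644/(1−0.644) = 1.8090. LR = 0.85/0.40 = 2.1250.
Prior odds = 1.8090/2.1250 = 0.8513, so P(S) = 0.8513/(1+0.8513) ≈ 0.46.

P(S) = 0.46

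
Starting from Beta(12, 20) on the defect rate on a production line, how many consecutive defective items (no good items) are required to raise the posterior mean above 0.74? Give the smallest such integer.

k = 45

After k defective items and 0 good items the posterior is Beta(12+k, 20), with mean (12+k)/(12+20+k).
Set (12+k)/(32+k) > 0.74 and solve: k > (0.74·32 − 12)/(1 − 0.74) = 44.923.
The smallest integer exceeding 44.923 is 45.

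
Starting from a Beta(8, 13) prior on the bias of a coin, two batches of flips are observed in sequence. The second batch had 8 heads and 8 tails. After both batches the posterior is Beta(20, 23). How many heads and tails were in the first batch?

Because Beta–binomial updating is additive in the counts, the combined data contributed (α_post−α_prior, β_post−β_prior) successes and failures.
Total across both batches: 20−8=12 heads, 23−13=10 tails.
Subtract the second batch: 12−8=4 heads and 10−8=2 tails.

4 heads and 2 tails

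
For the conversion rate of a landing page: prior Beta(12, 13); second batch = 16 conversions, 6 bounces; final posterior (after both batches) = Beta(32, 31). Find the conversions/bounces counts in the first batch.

Because Beta–binomial updating is additive in the counts, the combined data contributed (α_post−α_prior, β_post−β_prior) successes and failures.
Total across both batches: 32−12=20 conversions, 31−13=18 bounces.
Subtract the second batch: 20−16=4 conversions and 18−6=12 bounces.

4 conversions and 12 bounces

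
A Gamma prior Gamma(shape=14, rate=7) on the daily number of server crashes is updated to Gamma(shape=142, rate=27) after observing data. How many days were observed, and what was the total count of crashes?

n = 20 days with total 128 crashes

Gamma–Poisson conjugacy: posterior shape = α + Σxᵢ, posterior rate = β + n.
Matching: Σxᵢ = 142 − 14 = 128 and n = 27 − 7 = 20.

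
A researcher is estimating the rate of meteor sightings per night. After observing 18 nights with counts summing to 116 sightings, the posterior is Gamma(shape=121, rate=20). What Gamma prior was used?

Gamma(shape=5, rate=2)

Gamma–Poisson conjugacy: posterior shape = α + Σxᵢ, posterior rate = β + n.
So α = 121 − 116 = 5 and β = 20 − 18 = 2.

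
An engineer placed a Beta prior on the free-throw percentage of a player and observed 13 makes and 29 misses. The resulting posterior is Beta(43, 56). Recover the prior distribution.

Beta is conjugate to the binomial likelihood: posterior = Beta(α+s, β+f).
So α = 43 − 13 = 30 and β = 56 − 29 = 27.

Beta(30, 27)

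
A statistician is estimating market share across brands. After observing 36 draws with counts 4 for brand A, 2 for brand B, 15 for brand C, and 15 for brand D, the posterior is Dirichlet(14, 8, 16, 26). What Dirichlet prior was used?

Dirichlet(10, 6, 1, 11)

For a Dirichlet(α) prior with multinomial counts c, the posterior is Dirichlet(α + c) componentwise.
Subtract each count from the matching posterior parameter: 14−4=10, 8−2=6, 16−15=1, 26−15=11.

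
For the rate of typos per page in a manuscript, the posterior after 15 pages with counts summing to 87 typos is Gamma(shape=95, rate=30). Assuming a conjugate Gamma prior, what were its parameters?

A Gamma(α, β) prior (rate parametrization) on a Poisson rate with n observations summing to S gives posterior Gamma(α+S, β+n).
So α = 95 − 87 = 8 and β = 30 − 15 = 15.

Gamma(shape=8, rate=15)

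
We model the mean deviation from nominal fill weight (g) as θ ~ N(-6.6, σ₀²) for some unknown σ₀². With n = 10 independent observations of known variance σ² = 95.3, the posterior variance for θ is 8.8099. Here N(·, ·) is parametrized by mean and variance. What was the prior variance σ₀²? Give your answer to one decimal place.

For the Normal–Normal model with known σ², precisions add: τ_n = τ₀ + n/σ².
So 1/σ₀² = 1/8.8099 − 10/95.3 = 0.113509 − 0.104932 = 0.008577.
Hence σ₀² = 1/0.008577 ≈ 116.6.

σ₀² = 116.6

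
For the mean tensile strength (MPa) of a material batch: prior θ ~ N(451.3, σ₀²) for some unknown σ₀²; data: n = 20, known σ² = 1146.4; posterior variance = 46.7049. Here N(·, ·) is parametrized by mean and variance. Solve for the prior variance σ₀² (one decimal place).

Posterior precision equals prior precision plus data precision: 1/σ_n² = 1/σ₀² + n/σ².
So 1/σ₀² = 1/46.7049 − 20/1146.4 = 0.021411 − 0.017446 = 0.003965.
Hence σ₀² = 1/0.003965 ≈ 252.2.

σ₀² = 252.2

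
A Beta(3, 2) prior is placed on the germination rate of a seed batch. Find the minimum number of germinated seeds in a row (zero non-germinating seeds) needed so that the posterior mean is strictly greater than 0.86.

After k germinated seeds and 0 non-germinating seeds the posterior is Beta(3+k, 2), with mean (3+k)/(3+2+k).
Set (3+k)/(5+k) > 0.86 and solve: k > (0.86·5 − 3)/(1 − 0.86) = 9.286.
The smallest integer exceeding 9.286 is 10, and checking k=10: (13)/(15) = 0.8667 > 0.86.

k = 10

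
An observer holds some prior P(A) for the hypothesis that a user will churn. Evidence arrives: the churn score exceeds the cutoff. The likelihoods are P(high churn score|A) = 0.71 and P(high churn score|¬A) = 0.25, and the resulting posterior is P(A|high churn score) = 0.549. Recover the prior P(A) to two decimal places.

In odds form, posterior odds = prior odds × likelihood ratio, so prior odds = posterior odds ÷ LR.
Posterior odds = 0.549/(1−0.549) = 1.2173. LR = 0.71/0.25 = 2.8400.
Prior odds = 1.2173/2.8400 = 0.4286, so P(A) = 0.4286/(1+0.4286) ≈ 0.30.

P(A) = 0.30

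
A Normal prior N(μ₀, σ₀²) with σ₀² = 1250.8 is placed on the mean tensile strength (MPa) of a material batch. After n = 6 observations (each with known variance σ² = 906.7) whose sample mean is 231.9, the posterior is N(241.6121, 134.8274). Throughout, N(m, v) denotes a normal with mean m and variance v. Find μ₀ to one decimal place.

μ₀ = 322.0

The posterior mean is a precision-weighted average: μ_n = (τ₀μ₀ + τ_data·x̄)/(τ₀+τ_data), with τ₀=1/σ₀² and τ_data=n/σ².
Here τ₀ = 1/1250.8 = 0.000799 and τ_data = 6/906.7 = 0.006617, so τ_n = 0.007416.
Rearranging for μ₀: μ₀ = (μ_n·τ_n − τ_data·x̄)/τ₀ = (241.6121·0.007416 − 0.006617·231.9) / 0.000799 = 0.257313/0.000799 ≈ 322.0.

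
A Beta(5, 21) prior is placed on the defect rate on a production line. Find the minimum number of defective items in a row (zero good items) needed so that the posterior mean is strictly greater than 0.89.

After k defective items and 0 good items the posterior is Beta(5+k, 21), with mean (5+k)/(5+21+k).
Set (5+k)/(26+k) > 0.89 and solve: k > (0.89·26 − 5)/(1 − 0.89) = 164.909.
The smallest integer exceeding 164.909 is 165.

k = 165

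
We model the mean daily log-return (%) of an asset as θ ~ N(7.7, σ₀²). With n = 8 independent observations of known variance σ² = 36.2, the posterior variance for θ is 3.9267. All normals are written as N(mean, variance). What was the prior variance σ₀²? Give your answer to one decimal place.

For the Normal–Normal model with known σ², precisions add: τ_n = τ₀ + n/σ².
So 1/σ₀² = 1/3.9267 − 8/36.2 = 0.254667 − 0.220994 = 0.033673.
Hence σ₀² = 1/0.033673 ≈ 29.7.

σ₀² = 29.7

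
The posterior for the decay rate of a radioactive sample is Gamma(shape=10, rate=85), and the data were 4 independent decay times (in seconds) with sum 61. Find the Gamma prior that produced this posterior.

Gamma(shape=6, rate=24)

Gamma–exponential conjugacy: posterior shape = α + n, posterior rate = β + Σtᵢ.
So α = 10 − 4 = 6 and β = 85 − 61 = 24.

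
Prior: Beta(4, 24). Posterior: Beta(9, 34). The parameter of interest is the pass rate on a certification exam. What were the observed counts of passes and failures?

5 passes and 10 failures

Beta is conjugate to the binomial likelihood: posterior = Beta(a+s, b+f).
So s = 9 − 4 = 5 and f = 34 − 24 = 10.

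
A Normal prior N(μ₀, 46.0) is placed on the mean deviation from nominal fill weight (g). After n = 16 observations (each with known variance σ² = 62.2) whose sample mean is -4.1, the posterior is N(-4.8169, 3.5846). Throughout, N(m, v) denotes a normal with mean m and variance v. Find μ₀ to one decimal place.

The posterior mean is a precision-weighted average: μ_n = (τ₀μ₀ + τ_data·x̄)/(τ₀+τ_data), with τ₀=1/σ₀² and τ_data=n/σ².
Here τ₀ = 1/46.0 = 0.021739 and τ_data = 16/62.2 = 0.257235, so τ_n = 0.278974.
Rearranging for μ₀: μ₀ = (μ_n·τ_n − τ_data·x̄)/τ₀ = (-4.8169·0.278974 − 0.257235·-4.1) / 0.021739 = -0.289126/0.021739 ≈ -13.3.

μ₀ = -13.3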